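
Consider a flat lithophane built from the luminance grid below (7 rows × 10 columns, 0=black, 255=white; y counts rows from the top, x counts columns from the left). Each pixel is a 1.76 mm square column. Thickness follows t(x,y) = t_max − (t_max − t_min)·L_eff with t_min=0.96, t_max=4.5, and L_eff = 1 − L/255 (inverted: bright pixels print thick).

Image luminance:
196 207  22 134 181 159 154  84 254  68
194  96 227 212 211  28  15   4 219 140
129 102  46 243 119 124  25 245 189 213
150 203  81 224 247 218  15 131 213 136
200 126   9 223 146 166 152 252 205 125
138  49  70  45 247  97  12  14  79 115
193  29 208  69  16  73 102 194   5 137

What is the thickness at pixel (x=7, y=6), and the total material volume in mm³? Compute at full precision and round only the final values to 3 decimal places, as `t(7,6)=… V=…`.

t(7,6)=3.653 V=610.399

span = t_max - t_min = 4.5 - 0.96 = 3.540
L(7,6) = 194, L_eff = 1 - 194/255 = 0.239216 (inverted)
t(7,6) = 4.5 - 3.540·0.239216 = 3.653
Σt over all 7·10 pixels = 418743/2125 ≈ 197.0555294
V = pitch²·Σt = 1.76²·418743/2125 = 610.399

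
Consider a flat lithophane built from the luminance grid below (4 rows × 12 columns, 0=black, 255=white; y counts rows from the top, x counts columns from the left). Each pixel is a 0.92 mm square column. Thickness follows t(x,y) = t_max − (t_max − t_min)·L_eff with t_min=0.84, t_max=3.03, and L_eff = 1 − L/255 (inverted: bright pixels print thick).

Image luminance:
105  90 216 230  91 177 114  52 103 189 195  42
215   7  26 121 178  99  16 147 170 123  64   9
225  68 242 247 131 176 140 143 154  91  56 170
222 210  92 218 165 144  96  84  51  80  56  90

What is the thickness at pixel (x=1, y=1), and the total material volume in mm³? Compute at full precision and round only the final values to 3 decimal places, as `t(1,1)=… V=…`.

span = t_max - t_min = 3.03 - 0.84 = 2.190
L(1,1) = 7, L_eff = 1 - 7/255 = 0.972549 (inverted)
t(1,1) = 3.03 - 2.190·0.972549 = 0.900
Σt over all 4·12 pixels = 79021/850 ≈ 92.9658824
V = pitch²·Σt = 0.92²·79021/850 = 78.686

t(1,1)=0.900 V=78.686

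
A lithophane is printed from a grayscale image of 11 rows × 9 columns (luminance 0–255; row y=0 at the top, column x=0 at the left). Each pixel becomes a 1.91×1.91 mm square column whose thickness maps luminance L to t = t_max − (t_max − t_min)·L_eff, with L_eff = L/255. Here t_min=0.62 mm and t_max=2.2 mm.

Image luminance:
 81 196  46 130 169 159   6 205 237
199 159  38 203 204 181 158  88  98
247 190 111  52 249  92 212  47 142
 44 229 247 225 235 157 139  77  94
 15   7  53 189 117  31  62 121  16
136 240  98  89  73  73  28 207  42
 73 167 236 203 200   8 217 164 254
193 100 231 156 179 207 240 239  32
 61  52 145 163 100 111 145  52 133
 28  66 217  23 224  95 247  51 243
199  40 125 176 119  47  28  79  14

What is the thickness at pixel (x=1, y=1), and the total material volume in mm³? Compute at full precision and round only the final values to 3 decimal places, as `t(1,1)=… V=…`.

span = t_max - t_min = 2.2 - 0.62 = 1.580
L(1,1) = 159, L_eff = 159/255 = 0.623529
t(1,1) = 2.2 - 1.580·0.623529 = 1.215
Σt over all 11·9 pixels = 69919/510 ≈ 137.0960784
V = pitch²·Σt = 1.91²·69919/510 = 500.140

t(1,1)=1.215 V=500.140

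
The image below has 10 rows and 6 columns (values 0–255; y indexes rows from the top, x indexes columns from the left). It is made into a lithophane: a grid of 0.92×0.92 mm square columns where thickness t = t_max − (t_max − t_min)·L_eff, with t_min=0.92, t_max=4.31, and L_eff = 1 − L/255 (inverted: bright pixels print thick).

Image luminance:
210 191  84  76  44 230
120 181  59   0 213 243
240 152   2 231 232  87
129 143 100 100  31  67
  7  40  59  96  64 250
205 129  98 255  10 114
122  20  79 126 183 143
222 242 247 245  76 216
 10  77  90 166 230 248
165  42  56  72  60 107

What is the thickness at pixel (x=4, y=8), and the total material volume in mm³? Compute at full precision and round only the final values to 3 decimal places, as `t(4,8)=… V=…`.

span = t_max - t_min = 4.31 - 0.92 = 3.390
L(4,8) = 230, L_eff = 1 - 230/255 = 0.098039 (inverted)
t(4,8) = 4.31 - 3.390·0.098039 = 3.978
Σt over all 10·6 pixels = 335842/2125 ≈ 158.0432941
V = pitch²·Σt = 0.92²·335842/2125 = 133.768

t(4,8)=3.978 V=133.768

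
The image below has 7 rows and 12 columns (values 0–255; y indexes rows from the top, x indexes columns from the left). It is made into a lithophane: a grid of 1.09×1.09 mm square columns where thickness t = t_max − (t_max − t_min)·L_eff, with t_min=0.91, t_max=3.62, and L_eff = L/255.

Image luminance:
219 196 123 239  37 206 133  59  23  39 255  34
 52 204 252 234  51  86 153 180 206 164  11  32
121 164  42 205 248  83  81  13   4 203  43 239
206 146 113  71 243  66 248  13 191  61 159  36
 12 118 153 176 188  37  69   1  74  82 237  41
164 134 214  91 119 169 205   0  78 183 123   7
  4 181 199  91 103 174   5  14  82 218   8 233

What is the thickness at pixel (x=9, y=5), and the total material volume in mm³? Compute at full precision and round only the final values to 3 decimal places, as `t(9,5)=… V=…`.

span = t_max - t_min = 3.62 - 0.91 = 2.710
L(9,5) = 183, L_eff = 183/255 = 0.717647
t(9,5) = 3.62 - 2.710·0.717647 = 1.675
Σt over all 7·12 pixels = 2498443/12750 ≈ 195.9563137
V = pitch²·Σt = 1.09²·2498443/12750 = 232.816

t(9,5)=1.675 V=232.816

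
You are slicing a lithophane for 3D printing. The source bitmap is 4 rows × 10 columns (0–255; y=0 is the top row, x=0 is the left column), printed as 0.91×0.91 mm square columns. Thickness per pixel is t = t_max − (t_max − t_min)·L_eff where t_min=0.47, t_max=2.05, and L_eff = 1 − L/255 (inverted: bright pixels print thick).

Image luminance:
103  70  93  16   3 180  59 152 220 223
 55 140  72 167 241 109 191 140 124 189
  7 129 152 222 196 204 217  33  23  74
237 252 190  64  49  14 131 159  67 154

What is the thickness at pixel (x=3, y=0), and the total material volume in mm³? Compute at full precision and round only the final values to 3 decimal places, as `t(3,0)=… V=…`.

t(3,0)=0.569 V=41.844

span = t_max - t_min = 2.05 - 0.47 = 1.580
L(3,0) = 16, L_eff = 1 - 16/255 = 0.937255 (inverted)
t(3,0) = 2.05 - 1.580·0.937255 = 0.569
Σt over all 4·10 pixels = 214753/4250 ≈ 50.5301176
V = pitch²·Σt = 0.91²·214753/4250 = 41.844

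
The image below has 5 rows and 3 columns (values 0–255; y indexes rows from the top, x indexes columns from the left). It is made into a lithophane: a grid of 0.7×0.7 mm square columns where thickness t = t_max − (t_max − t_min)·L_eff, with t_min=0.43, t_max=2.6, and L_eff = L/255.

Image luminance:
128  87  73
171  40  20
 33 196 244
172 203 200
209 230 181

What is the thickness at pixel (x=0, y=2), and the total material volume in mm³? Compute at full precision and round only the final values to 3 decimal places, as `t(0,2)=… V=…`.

t(0,2)=2.319 V=9.991

span = t_max - t_min = 2.6 - 0.43 = 2.170
L(0,2) = 33, L_eff = 33/255 = 0.129412
t(0,2) = 2.6 - 2.170·0.129412 = 2.319
Σt over all 5·3 pixels = 173307/8500 ≈ 20.3890588
V = pitch²·Σt = 0.7²·173307/8500 = 9.991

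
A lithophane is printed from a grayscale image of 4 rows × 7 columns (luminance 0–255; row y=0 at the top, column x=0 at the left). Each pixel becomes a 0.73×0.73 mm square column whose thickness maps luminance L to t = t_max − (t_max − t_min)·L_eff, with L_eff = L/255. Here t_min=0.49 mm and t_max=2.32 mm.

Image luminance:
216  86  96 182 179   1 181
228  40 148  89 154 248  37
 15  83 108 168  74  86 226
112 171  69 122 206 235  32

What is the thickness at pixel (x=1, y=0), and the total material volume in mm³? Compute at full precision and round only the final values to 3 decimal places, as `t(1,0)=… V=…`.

span = t_max - t_min = 2.32 - 0.49 = 1.830
L(1,0) = 86, L_eff = 86/255 = 0.337255
t(1,0) = 2.32 - 1.830·0.337255 = 1.703
Σt over all 4·7 pixels = 83262/2125 ≈ 39.1821176
V = pitch²·Σt = 0.73²·83262/2125 = 20.880

t(1,0)=1.703 V=20.880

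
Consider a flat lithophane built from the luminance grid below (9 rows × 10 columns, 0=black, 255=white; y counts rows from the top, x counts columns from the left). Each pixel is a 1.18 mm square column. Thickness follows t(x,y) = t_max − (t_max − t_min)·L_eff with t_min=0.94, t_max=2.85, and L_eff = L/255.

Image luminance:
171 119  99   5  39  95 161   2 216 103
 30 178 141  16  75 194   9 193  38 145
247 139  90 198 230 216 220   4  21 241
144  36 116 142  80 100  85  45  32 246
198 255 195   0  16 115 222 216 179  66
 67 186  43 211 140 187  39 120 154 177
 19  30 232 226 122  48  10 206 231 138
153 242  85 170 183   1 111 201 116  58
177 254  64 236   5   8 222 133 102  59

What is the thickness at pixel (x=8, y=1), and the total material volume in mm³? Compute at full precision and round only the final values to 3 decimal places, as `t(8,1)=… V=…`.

t(8,1)=2.565 V=239.414

span = t_max - t_min = 2.85 - 0.94 = 1.910
L(8,1) = 38, L_eff = 38/255 = 0.149020
t(8,1) = 2.85 - 1.910·0.149020 = 2.565
Σt over all 9·10 pixels = 1461517/8500 ≈ 171.9431765
V = pitch²·Σt = 1.18²·1461517/8500 = 239.414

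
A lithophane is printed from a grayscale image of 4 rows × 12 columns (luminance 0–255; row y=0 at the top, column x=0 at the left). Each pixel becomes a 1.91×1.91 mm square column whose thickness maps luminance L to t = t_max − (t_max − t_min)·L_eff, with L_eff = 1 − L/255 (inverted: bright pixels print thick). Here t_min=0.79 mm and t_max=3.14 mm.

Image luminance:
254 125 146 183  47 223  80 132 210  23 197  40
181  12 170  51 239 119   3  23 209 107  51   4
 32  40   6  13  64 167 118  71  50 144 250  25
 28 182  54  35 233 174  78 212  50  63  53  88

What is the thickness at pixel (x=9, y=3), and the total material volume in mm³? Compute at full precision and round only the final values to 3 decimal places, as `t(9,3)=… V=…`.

span = t_max - t_min = 3.14 - 0.79 = 2.350
L(9,3) = 63, L_eff = 1 - 63/255 = 0.752941 (inverted)
t(9,3) = 3.14 - 2.350·0.752941 = 1.371
Σt over all 4·12 pixels = 86233/1020 ≈ 84.5421569
V = pitch²·Σt = 1.91²·86233/1020 = 308.418

t(9,3)=1.371 V=308.418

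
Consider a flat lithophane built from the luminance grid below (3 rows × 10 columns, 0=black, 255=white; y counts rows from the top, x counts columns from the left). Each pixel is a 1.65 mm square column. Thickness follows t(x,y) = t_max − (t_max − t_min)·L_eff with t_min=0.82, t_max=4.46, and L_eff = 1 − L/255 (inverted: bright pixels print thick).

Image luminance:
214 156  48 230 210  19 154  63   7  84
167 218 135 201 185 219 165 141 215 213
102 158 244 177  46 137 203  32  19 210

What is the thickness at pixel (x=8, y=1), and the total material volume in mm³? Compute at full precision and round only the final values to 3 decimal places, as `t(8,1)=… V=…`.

span = t_max - t_min = 4.46 - 0.82 = 3.640
L(8,1) = 215, L_eff = 1 - 215/255 = 0.156863 (inverted)
t(8,1) = 4.46 - 3.640·0.156863 = 3.889
Σt over all 3·10 pixels = 554677/6375 ≈ 87.0081569
V = pitch²·Σt = 1.65²·554677/6375 = 236.880

t(8,1)=3.889 V=236.880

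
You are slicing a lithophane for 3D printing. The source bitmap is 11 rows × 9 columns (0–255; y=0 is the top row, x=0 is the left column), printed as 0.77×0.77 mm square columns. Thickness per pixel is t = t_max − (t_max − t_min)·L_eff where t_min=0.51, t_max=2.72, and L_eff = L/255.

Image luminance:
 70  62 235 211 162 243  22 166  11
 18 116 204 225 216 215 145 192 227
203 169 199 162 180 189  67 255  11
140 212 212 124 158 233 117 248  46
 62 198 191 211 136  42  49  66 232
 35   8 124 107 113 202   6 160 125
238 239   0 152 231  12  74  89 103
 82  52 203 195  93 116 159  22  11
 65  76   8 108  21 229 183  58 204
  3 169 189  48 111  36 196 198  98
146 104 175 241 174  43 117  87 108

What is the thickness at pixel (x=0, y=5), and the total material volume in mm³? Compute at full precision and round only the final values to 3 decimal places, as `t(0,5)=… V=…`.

t(0,5)=2.417 V=92.866

span = t_max - t_min = 2.72 - 0.51 = 2.210
L(0,5) = 35, L_eff = 35/255 = 0.137255
t(0,5) = 2.72 - 2.210·0.137255 = 2.417
Σt over all 11·9 pixels = 117473/750 ≈ 156.6306667
V = pitch²·Σt = 0.77²·117473/750 = 92.866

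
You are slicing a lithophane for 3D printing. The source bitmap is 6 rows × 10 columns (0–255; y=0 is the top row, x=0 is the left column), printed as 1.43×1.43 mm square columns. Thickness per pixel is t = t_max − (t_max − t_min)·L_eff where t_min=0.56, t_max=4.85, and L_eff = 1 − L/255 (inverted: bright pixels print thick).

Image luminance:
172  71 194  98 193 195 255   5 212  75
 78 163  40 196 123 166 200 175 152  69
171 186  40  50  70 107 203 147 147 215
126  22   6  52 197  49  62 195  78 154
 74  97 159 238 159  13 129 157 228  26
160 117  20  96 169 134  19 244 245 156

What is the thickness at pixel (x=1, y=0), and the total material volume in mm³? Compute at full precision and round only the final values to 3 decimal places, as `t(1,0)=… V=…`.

t(1,0)=1.754 V=335.293

span = t_max - t_min = 4.85 - 0.56 = 4.290
L(1,0) = 71, L_eff = 1 - 71/255 = 0.721569 (inverted)
t(1,0) = 4.85 - 4.290·0.721569 = 1.754
Σt over all 6·10 pixels = 1393707/8500 ≈ 163.9655294
V = pitch²·Σt = 1.43²·1393707/8500 = 335.293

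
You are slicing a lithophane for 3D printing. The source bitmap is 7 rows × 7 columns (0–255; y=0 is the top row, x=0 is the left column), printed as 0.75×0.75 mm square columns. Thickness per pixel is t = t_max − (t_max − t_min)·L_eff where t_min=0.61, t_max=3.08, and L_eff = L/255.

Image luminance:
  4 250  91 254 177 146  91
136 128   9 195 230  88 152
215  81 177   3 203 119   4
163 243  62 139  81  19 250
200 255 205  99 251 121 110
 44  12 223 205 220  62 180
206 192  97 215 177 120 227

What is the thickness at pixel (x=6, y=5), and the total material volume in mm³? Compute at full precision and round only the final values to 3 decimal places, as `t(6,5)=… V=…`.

t(6,5)=1.336 V=46.039

span = t_max - t_min = 3.08 - 0.61 = 2.470
L(6,5) = 180, L_eff = 180/255 = 0.705882
t(6,5) = 3.08 - 2.470·0.705882 = 1.336
Σt over all 7·7 pixels = 695701/8500 ≈ 81.8471765
V = pitch²·Σt = 0.75²·695701/8500 = 46.039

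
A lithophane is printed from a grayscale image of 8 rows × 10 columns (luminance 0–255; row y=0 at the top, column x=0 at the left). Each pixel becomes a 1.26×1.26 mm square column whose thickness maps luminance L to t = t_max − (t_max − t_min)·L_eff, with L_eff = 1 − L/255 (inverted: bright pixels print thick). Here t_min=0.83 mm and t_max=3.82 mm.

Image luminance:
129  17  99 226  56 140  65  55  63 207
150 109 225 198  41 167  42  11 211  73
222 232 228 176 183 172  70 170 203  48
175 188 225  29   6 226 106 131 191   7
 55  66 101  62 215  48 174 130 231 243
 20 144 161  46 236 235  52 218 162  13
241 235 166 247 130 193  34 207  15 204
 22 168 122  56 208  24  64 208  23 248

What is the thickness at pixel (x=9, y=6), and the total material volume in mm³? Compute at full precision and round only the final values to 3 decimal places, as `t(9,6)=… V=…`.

t(9,6)=3.222 V=304.583

span = t_max - t_min = 3.82 - 0.83 = 2.990
L(9,6) = 204, L_eff = 1 - 204/255 = 0.200000 (inverted)
t(9,6) = 3.82 - 2.990·0.200000 = 3.222
Σt over all 8·10 pixels = 4892201/25500 ≈ 191.8510196
V = pitch²·Σt = 1.26²·4892201/25500 = 304.583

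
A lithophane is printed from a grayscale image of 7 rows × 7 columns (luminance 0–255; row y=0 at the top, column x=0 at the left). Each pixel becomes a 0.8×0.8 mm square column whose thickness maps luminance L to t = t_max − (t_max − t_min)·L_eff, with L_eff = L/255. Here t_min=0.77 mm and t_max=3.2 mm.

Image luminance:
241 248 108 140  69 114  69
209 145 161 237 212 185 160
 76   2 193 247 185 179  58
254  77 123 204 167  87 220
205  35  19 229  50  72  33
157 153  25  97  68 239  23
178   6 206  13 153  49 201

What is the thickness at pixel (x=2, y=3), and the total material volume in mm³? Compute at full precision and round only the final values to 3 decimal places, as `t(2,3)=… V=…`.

span = t_max - t_min = 3.2 - 0.77 = 2.430
L(2,3) = 123, L_eff = 123/255 = 0.482353
t(2,3) = 3.2 - 2.430·0.482353 = 2.028
Σt over all 7·7 pixels = 799739/8500 ≈ 94.0869412
V = pitch²·Σt = 0.8²·799739/8500 = 60.216

t(2,3)=2.028 V=60.216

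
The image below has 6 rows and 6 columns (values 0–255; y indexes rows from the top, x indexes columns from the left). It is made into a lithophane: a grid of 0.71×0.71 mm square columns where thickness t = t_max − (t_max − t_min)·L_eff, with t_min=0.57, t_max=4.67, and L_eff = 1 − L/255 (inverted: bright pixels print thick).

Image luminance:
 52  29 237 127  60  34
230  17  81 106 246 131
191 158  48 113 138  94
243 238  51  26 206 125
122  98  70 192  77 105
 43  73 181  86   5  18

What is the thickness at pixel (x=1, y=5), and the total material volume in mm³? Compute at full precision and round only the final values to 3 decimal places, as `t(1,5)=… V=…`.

t(1,5)=1.744 V=43.178

span = t_max - t_min = 4.67 - 0.57 = 4.100
L(1,5) = 73, L_eff = 1 - 73/255 = 0.713725 (inverted)
t(1,5) = 4.67 - 4.100·0.713725 = 1.744
Σt over all 6·6 pixels = 218417/2550 ≈ 85.6537255
V = pitch²·Σt = 0.71²·218417/2550 = 43.178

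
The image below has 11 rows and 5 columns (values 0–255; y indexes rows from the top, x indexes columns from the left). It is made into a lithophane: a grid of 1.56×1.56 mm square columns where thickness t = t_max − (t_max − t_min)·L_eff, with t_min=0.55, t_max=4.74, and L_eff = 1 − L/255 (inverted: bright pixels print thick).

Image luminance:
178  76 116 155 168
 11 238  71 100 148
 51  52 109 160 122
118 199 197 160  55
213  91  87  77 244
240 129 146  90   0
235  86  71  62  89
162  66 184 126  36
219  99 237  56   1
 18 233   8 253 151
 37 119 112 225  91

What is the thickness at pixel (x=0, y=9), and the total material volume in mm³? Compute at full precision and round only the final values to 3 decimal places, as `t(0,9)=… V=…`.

t(0,9)=0.846 V=344.611

span = t_max - t_min = 4.74 - 0.55 = 4.190
L(0,9) = 18, L_eff = 1 - 18/255 = 0.929412 (inverted)
t(0,9) = 4.74 - 4.190·0.929412 = 0.846
Σt over all 11·5 pixels = 601823/4250 ≈ 141.6054118
V = pitch²·Σt = 1.56²·601823/4250 = 344.611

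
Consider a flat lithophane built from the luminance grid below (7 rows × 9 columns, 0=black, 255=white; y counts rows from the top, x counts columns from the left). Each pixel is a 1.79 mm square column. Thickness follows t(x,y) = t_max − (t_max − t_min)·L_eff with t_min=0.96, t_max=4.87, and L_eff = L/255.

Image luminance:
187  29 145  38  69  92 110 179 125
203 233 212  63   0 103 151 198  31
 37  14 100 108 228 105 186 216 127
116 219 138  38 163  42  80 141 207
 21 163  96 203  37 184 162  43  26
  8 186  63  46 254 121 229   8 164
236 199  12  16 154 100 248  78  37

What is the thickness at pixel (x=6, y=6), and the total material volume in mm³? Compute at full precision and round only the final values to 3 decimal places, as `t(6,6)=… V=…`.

t(6,6)=1.067 V=613.252

span = t_max - t_min = 4.87 - 0.96 = 3.910
L(6,6) = 248, L_eff = 248/255 = 0.972549
t(6,6) = 4.87 - 3.910·0.972549 = 1.067
Σt over all 7·9 pixels = 191.396
V = pitch²·Σt = 1.79²·191.396 = 613.252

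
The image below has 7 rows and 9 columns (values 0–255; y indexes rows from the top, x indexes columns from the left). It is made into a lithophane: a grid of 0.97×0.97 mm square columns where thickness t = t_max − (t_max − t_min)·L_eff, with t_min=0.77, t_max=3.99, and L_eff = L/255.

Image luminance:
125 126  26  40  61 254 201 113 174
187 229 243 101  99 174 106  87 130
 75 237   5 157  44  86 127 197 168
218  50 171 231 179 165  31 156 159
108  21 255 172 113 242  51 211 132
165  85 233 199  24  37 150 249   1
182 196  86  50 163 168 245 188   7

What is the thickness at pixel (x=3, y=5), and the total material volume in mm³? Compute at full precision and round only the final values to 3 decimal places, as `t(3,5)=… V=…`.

t(3,5)=1.477 V=133.564

span = t_max - t_min = 3.99 - 0.77 = 3.220
L(3,5) = 199, L_eff = 199/255 = 0.780392
t(3,5) = 3.99 - 3.220·0.780392 = 1.477
Σt over all 7·9 pixels = 723961/5100 ≈ 141.9531373
V = pitch²·Σt = 0.97²·723961/5100 = 133.564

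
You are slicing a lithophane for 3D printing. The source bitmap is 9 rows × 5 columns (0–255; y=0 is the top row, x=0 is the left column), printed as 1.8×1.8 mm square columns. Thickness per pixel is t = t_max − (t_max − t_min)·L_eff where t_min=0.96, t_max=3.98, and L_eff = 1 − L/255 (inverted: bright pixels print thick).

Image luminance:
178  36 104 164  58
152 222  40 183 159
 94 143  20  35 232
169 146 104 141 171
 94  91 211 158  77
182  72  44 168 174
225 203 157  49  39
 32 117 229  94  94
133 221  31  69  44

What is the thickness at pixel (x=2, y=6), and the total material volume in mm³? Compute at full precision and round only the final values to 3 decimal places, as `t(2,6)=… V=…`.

span = t_max - t_min = 3.98 - 0.96 = 3.020
L(2,6) = 157, L_eff = 1 - 157/255 = 0.384314 (inverted)
t(2,6) = 3.98 - 3.020·0.384314 = 2.819
Σt over all 9·5 pixels = 109.036
V = pitch²·Σt = 1.8²·109.036 = 353.277

t(2,6)=2.819 V=353.277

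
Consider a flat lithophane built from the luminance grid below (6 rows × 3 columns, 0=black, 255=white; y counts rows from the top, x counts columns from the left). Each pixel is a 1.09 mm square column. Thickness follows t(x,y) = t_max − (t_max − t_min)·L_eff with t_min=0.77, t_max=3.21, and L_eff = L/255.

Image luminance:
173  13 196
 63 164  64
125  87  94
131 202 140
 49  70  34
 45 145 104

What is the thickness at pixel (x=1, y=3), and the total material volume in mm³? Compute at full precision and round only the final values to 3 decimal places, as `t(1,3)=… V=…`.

t(1,3)=1.277 V=47.060

span = t_max - t_min = 3.21 - 0.77 = 2.440
L(1,3) = 202, L_eff = 202/255 = 0.792157
t(1,3) = 3.21 - 2.440·0.792157 = 1.277
Σt over all 6·3 pixels = 168339/4250 ≈ 39.6091765
V = pitch²·Σt = 1.09²·168339/4250 = 47.060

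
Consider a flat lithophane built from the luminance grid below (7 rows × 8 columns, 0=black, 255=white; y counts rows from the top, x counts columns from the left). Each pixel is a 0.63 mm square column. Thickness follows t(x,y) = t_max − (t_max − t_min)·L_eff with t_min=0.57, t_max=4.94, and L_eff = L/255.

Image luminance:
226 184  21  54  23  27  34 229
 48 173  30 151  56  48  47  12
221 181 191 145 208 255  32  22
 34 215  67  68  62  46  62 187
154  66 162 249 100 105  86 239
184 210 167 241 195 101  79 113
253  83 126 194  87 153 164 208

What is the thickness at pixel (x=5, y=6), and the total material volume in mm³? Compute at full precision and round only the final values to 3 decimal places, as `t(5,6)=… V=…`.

t(5,6)=2.318 V=61.655

span = t_max - t_min = 4.94 - 0.57 = 4.370
L(5,6) = 153, L_eff = 153/255 = 0.600000
t(5,6) = 4.94 - 4.370·0.600000 = 2.318
Σt over all 7·8 pixels = 1980617/12750 ≈ 155.3425098
V = pitch²·Σt = 0.63²·1980617/12750 = 61.655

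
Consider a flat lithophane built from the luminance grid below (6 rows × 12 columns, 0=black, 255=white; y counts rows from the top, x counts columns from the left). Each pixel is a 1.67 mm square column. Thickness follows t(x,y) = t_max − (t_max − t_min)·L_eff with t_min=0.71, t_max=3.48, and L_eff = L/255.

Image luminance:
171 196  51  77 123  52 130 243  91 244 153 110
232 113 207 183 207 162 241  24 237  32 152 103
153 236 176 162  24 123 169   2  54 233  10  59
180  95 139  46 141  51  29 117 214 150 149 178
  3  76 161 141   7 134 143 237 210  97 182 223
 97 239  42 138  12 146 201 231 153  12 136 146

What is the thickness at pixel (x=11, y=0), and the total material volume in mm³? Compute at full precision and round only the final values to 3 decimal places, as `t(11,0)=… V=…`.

span = t_max - t_min = 3.48 - 0.71 = 2.770
L(11,0) = 110, L_eff = 110/255 = 0.431373
t(11,0) = 3.48 - 2.770·0.431373 = 2.285
Σt over all 6·12 pixels = 1244191/8500 ≈ 146.3754118
V = pitch²·Σt = 1.67²·1244191/8500 = 408.226

t(11,0)=2.285 V=408.226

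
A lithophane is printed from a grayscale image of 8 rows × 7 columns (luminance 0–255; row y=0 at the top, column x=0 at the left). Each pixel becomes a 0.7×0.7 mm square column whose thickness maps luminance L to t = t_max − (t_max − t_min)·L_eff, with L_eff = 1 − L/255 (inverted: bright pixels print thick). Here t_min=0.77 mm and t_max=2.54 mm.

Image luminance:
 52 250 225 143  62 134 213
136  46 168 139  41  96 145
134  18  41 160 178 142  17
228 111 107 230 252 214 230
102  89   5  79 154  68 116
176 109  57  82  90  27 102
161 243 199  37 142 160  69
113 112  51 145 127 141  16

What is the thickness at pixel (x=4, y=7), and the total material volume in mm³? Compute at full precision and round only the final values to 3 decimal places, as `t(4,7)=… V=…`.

span = t_max - t_min = 2.54 - 0.77 = 1.770
L(4,7) = 127, L_eff = 1 - 127/255 = 0.501961 (inverted)
t(4,7) = 2.54 - 1.770·0.501961 = 1.652
Σt over all 8·7 pixels = 193169/2125 ≈ 90.9030588
V = pitch²·Σt = 0.7²·193169/2125 = 44.542

t(4,7)=1.652 V=44.542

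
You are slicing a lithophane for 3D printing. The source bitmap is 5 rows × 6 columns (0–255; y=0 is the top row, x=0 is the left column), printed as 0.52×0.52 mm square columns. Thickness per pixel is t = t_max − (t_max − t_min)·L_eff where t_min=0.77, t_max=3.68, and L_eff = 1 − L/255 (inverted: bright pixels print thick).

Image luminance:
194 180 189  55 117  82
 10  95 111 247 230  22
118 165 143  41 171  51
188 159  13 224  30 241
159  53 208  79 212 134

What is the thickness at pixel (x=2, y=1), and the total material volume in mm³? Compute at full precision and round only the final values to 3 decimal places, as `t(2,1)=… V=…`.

t(2,1)=2.037 V=18.345

span = t_max - t_min = 3.68 - 0.77 = 2.910
L(2,1) = 111, L_eff = 1 - 111/255 = 0.564706 (inverted)
t(2,1) = 3.68 - 2.910·0.564706 = 2.037
Σt over all 5·6 pixels = 576687/8500 ≈ 67.8455294
V = pitch²·Σt = 0.52²·576687/8500 = 18.345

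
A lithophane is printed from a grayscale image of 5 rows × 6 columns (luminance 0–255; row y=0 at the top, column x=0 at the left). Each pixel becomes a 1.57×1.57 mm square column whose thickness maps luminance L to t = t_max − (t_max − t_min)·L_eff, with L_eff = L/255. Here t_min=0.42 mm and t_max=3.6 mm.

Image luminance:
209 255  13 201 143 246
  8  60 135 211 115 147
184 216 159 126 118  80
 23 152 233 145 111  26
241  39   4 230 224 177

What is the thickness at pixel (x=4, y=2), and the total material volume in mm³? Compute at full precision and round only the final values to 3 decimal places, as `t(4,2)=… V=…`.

t(4,2)=2.128 V=136.154

span = t_max - t_min = 3.6 - 0.42 = 3.180
L(4,2) = 118, L_eff = 118/255 = 0.462745
t(4,2) = 3.6 - 3.180·0.462745 = 2.128
Σt over all 5·6 pixels = 234757/4250 ≈ 55.2369412
V = pitch²·Σt = 1.57²·234757/4250 = 136.154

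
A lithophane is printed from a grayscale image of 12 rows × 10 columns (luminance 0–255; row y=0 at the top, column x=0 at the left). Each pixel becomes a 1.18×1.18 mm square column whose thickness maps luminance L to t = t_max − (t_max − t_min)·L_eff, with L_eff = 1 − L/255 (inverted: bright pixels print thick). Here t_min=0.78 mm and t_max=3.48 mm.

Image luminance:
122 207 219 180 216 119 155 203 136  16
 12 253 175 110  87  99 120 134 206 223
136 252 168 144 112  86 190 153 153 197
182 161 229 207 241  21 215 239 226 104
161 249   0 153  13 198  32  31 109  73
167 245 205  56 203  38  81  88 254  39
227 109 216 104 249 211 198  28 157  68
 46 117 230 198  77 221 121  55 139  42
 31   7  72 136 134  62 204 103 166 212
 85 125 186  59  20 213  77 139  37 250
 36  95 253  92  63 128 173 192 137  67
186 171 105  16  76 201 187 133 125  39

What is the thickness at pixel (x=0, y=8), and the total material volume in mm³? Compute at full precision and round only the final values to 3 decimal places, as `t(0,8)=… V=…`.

t(0,8)=1.108 V=372.247

span = t_max - t_min = 3.48 - 0.78 = 2.700
L(0,8) = 31, L_eff = 1 - 31/255 = 0.878431 (inverted)
t(0,8) = 3.48 - 2.700·0.878431 = 1.108
Σt over all 12·10 pixels = 227241/850 ≈ 267.3423529
V = pitch²·Σt = 1.18²·227241/850 = 372.247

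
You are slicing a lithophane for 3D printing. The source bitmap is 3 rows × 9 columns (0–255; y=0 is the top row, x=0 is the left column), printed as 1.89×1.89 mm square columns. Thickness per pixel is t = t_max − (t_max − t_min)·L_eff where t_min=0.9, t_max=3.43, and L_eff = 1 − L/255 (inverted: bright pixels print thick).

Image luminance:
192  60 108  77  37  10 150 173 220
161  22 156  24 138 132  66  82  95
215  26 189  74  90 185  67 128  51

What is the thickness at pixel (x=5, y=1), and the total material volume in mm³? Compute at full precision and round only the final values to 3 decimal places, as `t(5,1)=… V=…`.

t(5,1)=2.210 V=190.573

span = t_max - t_min = 3.43 - 0.9 = 2.530
L(5,1) = 132, L_eff = 1 - 132/255 = 0.482353 (inverted)
t(5,1) = 3.43 - 2.530·0.482353 = 2.210
Σt over all 3·9 pixels = 226739/4250 ≈ 53.3503529
V = pitch²·Σt = 1.89²·226739/4250 = 190.573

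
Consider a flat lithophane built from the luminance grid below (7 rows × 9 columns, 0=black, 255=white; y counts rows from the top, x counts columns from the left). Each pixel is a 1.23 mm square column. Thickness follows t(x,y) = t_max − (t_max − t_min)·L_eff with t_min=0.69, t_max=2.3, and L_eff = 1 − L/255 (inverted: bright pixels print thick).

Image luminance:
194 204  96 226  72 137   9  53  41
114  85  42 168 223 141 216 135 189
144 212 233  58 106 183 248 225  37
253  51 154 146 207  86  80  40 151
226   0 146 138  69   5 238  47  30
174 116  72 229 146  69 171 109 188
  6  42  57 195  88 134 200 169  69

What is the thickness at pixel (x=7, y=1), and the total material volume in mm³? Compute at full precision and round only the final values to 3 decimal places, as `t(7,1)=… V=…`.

span = t_max - t_min = 2.3 - 0.69 = 1.610
L(7,1) = 135, L_eff = 1 - 135/255 = 0.470588 (inverted)
t(7,1) = 2.3 - 1.610·0.470588 = 1.542
Σt over all 7·9 pixels = 141841/1500 ≈ 94.5606667
V = pitch²·Σt = 1.23²·141841/1500 = 143.061

t(7,1)=1.542 V=143.061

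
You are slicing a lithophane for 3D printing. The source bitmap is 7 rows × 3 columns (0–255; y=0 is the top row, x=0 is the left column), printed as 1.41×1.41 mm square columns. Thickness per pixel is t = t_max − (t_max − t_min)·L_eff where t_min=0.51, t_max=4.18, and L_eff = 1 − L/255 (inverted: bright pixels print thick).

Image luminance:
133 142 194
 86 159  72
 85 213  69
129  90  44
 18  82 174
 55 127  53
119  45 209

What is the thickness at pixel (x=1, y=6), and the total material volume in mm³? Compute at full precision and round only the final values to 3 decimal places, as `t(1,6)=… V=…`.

span = t_max - t_min = 4.18 - 0.51 = 3.670
L(1,6) = 45, L_eff = 1 - 45/255 = 0.823529 (inverted)
t(1,6) = 4.18 - 3.670·0.823529 = 1.158
Σt over all 7·3 pixels = 372157/8500 ≈ 43.7831765
V = pitch²·Σt = 1.41²·372157/8500 = 87.045

t(1,6)=1.158 V=87.045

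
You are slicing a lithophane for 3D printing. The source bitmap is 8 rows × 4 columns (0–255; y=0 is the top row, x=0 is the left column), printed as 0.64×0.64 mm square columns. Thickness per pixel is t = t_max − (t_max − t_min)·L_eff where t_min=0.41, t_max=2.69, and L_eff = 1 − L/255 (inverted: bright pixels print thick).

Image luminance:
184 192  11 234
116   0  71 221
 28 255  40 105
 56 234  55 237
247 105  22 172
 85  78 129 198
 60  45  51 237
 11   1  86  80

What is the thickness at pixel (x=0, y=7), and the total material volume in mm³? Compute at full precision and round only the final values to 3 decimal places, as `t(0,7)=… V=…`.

span = t_max - t_min = 2.69 - 0.41 = 2.280
L(0,7) = 11, L_eff = 1 - 11/255 = 0.956863 (inverted)
t(0,7) = 2.69 - 2.280·0.956863 = 0.508
Σt over all 8·4 pixels = 97154/2125 ≈ 45.7195294
V = pitch²·Σt = 0.64²·97154/2125 = 18.727

t(0,7)=0.508 V=18.727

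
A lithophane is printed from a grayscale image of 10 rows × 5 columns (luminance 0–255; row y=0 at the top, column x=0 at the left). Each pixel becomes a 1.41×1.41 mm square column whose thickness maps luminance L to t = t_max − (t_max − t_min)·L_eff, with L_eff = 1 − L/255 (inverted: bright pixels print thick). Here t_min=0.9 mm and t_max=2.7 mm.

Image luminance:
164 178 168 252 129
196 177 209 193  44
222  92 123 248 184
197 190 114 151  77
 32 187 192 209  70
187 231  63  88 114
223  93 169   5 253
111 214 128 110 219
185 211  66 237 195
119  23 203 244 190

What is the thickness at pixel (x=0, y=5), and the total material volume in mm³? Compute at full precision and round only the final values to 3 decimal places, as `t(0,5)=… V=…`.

span = t_max - t_min = 2.7 - 0.9 = 1.800
L(0,5) = 187, L_eff = 1 - 187/255 = 0.266667 (inverted)
t(0,5) = 2.7 - 1.800·0.266667 = 2.220
Σt over all 10·5 pixels = 42762/425 ≈ 100.6164706
V = pitch²·Σt = 1.41²·42762/425 = 200.036

t(0,5)=2.220 V=200.036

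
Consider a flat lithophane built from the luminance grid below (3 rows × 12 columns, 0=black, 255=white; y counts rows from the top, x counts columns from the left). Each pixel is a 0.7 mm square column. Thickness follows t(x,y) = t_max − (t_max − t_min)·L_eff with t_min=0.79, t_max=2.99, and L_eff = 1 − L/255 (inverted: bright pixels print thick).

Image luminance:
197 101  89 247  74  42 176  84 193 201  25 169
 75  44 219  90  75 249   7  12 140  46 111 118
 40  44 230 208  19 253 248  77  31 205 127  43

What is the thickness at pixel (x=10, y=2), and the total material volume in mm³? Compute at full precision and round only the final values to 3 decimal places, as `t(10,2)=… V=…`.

span = t_max - t_min = 2.99 - 0.79 = 2.200
L(10,2) = 127, L_eff = 1 - 127/255 = 0.501961 (inverted)
t(10,2) = 2.99 - 2.200·0.501961 = 1.886
Σt over all 3·12 pixels = 16732/255 ≈ 65.6156863
V = pitch²·Σt = 0.7²·16732/255 = 32.152

t(10,2)=1.886 V=32.152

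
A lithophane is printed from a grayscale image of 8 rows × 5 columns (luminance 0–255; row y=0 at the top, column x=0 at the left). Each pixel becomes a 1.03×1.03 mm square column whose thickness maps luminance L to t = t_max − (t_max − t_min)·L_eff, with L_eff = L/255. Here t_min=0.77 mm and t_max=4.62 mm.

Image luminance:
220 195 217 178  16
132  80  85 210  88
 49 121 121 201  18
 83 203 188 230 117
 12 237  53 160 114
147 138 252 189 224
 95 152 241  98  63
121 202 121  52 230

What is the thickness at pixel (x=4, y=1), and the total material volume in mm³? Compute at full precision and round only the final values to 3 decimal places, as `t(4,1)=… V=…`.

span = t_max - t_min = 4.62 - 0.77 = 3.850
L(4,1) = 88, L_eff = 88/255 = 0.345098
t(4,1) = 4.62 - 3.850·0.345098 = 3.291
Σt over all 8·5 pixels = 507199/5100 ≈ 99.4507843
V = pitch²·Σt = 1.03²·507199/5100 = 105.507

t(4,1)=3.291 V=105.507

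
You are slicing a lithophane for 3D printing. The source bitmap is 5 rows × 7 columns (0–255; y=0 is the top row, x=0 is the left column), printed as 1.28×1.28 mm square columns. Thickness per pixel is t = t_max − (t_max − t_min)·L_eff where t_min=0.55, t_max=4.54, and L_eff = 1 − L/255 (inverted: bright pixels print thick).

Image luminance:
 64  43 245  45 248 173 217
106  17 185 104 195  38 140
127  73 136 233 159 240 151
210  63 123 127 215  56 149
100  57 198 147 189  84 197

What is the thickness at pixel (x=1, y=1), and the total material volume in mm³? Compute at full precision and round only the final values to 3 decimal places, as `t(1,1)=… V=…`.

t(1,1)=0.816 V=155.977

span = t_max - t_min = 4.54 - 0.55 = 3.990
L(1,1) = 17, L_eff = 1 - 17/255 = 0.933333 (inverted)
t(1,1) = 4.54 - 3.990·0.933333 = 0.816
Σt over all 5·7 pixels = 809207/8500 ≈ 95.2008235
V = pitch²·Σt = 1.28²·809207/8500 = 155.977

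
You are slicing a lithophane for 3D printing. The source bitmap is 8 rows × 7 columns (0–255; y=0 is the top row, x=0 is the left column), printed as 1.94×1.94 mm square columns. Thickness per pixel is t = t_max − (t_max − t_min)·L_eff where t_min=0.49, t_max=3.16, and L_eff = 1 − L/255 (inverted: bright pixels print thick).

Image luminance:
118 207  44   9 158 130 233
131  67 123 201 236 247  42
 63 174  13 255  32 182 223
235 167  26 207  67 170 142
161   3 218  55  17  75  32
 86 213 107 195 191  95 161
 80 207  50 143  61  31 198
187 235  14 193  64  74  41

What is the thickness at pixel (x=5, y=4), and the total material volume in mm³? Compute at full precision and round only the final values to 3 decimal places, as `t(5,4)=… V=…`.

t(5,4)=1.275 V=382.630

span = t_max - t_min = 3.16 - 0.49 = 2.670
L(5,4) = 75, L_eff = 1 - 75/255 = 0.705882 (inverted)
t(5,4) = 3.16 - 2.670·0.705882 = 1.275
Σt over all 8·7 pixels = 101.666
V = pitch²·Σt = 1.94²·101.666 = 382.630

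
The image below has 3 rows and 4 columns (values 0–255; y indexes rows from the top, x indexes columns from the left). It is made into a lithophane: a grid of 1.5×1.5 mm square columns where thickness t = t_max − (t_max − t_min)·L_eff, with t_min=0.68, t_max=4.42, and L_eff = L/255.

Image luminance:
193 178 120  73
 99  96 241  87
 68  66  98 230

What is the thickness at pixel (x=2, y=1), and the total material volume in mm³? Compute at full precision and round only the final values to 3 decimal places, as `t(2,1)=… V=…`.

t(2,1)=0.885 V=68.223

span = t_max - t_min = 4.42 - 0.68 = 3.740
L(2,1) = 241, L_eff = 241/255 = 0.945098
t(2,1) = 4.42 - 3.740·0.945098 = 0.885
Σt over all 3·4 pixels = 22741/750 ≈ 30.3213333
V = pitch²·Σt = 1.5²·22741/750 = 68.223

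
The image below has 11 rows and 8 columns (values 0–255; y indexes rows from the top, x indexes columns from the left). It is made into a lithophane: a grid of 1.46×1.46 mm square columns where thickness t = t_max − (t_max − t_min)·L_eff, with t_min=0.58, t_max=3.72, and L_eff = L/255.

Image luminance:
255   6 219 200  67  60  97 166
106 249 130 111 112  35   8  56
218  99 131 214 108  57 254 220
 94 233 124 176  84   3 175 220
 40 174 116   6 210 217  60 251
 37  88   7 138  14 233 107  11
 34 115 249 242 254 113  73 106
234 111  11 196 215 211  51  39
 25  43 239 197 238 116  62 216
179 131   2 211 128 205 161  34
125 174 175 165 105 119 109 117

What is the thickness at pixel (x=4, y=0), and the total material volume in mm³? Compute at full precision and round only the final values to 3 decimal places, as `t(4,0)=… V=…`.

t(4,0)=2.895 V=395.267

span = t_max - t_min = 3.72 - 0.58 = 3.140
L(4,0) = 67, L_eff = 67/255 = 0.262745
t(4,0) = 3.72 - 3.140·0.262745 = 2.895
Σt over all 11·8 pixels = 185.432
V = pitch²·Σt = 1.46²·185.432 = 395.267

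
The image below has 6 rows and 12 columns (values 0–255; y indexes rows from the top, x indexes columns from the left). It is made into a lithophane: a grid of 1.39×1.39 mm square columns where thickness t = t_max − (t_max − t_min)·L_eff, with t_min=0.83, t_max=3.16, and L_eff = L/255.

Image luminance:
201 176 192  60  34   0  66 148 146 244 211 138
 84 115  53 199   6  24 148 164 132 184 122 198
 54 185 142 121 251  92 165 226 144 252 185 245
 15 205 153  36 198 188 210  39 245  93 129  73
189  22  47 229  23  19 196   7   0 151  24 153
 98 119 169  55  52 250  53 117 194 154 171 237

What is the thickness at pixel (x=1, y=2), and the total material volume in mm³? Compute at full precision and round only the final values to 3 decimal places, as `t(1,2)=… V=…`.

t(1,2)=1.470 V=273.290

span = t_max - t_min = 3.16 - 0.83 = 2.330
L(1,2) = 185, L_eff = 185/255 = 0.725490
t(1,2) = 3.16 - 2.330·0.725490 = 1.470
Σt over all 6·12 pixels = 12023/85 ≈ 141.4470588
V = pitch²·Σt = 1.39²·12023/85 = 273.290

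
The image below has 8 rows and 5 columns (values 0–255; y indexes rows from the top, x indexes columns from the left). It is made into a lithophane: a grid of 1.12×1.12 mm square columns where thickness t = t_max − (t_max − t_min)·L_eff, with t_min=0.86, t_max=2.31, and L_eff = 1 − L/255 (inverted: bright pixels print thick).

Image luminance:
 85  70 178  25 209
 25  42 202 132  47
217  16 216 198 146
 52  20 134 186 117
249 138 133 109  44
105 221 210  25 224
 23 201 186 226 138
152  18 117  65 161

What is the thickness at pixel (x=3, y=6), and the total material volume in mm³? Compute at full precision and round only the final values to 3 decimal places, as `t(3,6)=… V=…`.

span = t_max - t_min = 2.31 - 0.86 = 1.450
L(3,6) = 226, L_eff = 1 - 226/255 = 0.113725 (inverted)
t(3,6) = 2.31 - 1.450·0.113725 = 2.145
Σt over all 8·5 pixels = 161119/2550 ≈ 63.1839216
V = pitch²·Σt = 1.12²·161119/2550 = 79.258

t(3,6)=2.145 V=79.258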